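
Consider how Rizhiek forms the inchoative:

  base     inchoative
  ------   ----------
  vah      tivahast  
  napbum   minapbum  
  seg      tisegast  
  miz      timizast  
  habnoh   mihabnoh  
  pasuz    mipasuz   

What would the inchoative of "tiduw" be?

habnoh and vah both end in -h yet inflect differently (mihabnoh, tivahast), so the final letter is not what conditions the rule; the number of vowels is.
"tiduw" has 2 vowels. The stems with 2 vowels (habnoh → mihabnoh, pasuz → mipasuz, napbum → minapbum) add the prefix mi-.
The other pattern: stems with 1 vowel add ti- … -ast around the stem.
So tiduw → mitiduw.

mitiduw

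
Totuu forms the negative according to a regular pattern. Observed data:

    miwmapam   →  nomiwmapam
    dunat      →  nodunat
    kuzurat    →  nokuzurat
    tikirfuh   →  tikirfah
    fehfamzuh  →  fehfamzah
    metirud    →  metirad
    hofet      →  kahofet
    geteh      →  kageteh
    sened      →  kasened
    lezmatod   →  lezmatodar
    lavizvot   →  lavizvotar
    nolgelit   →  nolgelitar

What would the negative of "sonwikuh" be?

sonwikah

"sonwikuh" has last vowel 'u'. The stems whose last vowel is 'u' (tikirfuh → tikirfah, fehfamzuh → fehfamzah, metirud → metirad) change the last vowel to 'a'.
So sonwikuh → sonwikah.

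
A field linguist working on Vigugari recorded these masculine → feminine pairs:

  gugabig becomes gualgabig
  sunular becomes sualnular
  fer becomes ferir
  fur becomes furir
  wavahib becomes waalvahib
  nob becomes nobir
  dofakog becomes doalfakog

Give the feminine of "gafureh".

gaalfureh

"gafureh" has 3 vowels. The stems with 3 vowels (dofakog → doalfakog, wavahib → waalvahib, sunular → sualnular) insert -al- after the first vowel.
So gafureh → gaalfureh.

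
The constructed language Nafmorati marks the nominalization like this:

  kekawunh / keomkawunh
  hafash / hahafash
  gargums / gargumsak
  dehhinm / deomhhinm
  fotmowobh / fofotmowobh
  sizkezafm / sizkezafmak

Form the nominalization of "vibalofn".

vibalofnak

sizkezafm and dehhinm both end in -m yet inflect differently (sizkezafmak, deomhhinm), so the final letter is not what conditions the rule; the second-to-last letter is.
"vibalofn" has second-to-last letter 'f'. The one such stem in the data (sizkezafm → sizkezafmak) adds -ak, so the same rule applies.
The other patterns: stems whose second-to-last letter is 'n' insert -om- after the first vowel; stems whose second-to-last letter is 'b' or 's' repeat the first consonant+vowel as a prefix.
So vibalofn → vibalofnak.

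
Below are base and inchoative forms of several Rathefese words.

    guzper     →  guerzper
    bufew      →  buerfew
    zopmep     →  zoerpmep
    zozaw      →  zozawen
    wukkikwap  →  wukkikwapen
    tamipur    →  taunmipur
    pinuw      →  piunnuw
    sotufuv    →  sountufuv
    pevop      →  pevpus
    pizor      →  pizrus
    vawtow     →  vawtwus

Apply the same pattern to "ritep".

bufew and zozaw both end in -w yet inflect differently (buerfew, zozawen), so the final letter is not what conditions the rule; the last vowel is.
"ritep" has last vowel 'e'. The stems whose last vowel is 'e' (guzper → guerzper, bufew → buerfew, zopmep → zoerpmep) insert -er- after the first vowel.
The other patterns: stems whose last vowel is 'a' add -en; stems whose last vowel is 'u' insert -un- after the first vowel; stems whose last vowel is 'o' delete the last vowel and add -us.
So ritep → riertep.

riertep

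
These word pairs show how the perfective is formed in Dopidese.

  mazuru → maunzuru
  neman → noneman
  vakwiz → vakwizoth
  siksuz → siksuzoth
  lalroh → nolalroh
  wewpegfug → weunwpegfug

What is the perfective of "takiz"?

siksuz and wewpegfug both have last vowel 'u' yet inflect differently (siksuzoth, weunwpegfug), so the last vowel is not what conditions the rule; the final letter is.
"takiz" ends in -z. The stems ending in -z (vakwiz → vakwizoth, siksuz → siksuzoth) add -oth.
The other patterns: stems ending in -h or -n add the prefix no-; stems ending in -g or -u insert -un- after the first vowel.
So takiz → takizoth.

takizoth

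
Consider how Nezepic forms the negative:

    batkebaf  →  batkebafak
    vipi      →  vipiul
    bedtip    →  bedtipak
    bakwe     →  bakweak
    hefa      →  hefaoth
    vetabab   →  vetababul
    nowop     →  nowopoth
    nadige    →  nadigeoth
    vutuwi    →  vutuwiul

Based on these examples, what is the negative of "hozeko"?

hozekooth

bakwe and nadige both end in -e yet inflect differently (bakweak, nadigeoth), so the final letter is not what conditions the rule; the first letter is.
"hozeko" begins with h-. The one such stem in the data (hefa → hefaoth) adds -oth, so the same rule applies.
So hozeko → hozekooth.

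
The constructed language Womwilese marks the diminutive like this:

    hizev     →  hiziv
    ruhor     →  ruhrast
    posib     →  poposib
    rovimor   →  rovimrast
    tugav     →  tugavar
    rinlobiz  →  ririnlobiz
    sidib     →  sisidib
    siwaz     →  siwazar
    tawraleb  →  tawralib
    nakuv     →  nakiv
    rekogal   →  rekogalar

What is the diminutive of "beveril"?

bebeveril

siwaz and rinlobiz both end in -z yet inflect differently (siwazar, ririnlobiz), so the final letter is not what conditions the rule; the last vowel is.
"beveril" has last vowel 'i'. The stems whose last vowel is 'i' (posib → poposib, rinlobiz → ririnlobiz, sidib → sisidib) repeat the first consonant+vowel as a prefix.
The other patterns: stems whose last vowel is 'a' add -ar; stems whose last vowel is 'o' delete the last vowel and add -ast; stems whose last vowel is 'e' or 'u' change the last vowel to 'i'.
So beveril → bebeveril.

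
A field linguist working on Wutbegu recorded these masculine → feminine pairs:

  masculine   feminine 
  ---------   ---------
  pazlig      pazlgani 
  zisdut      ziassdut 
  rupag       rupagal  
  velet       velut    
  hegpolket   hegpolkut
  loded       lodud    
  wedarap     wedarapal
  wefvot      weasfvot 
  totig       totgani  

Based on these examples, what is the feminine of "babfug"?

wefvot and hegpolket both end in -t yet inflect differently (weasfvot, hegpolkut), so the final letter is not what conditions the rule; the last vowel is.
"babfug" has last vowel 'u'. The one such stem in the data (zisdut → ziassdut) inserts -as- after the first vowel (as does wefvot), so the same rule applies.
So babfug → baasbfug.

baasbfug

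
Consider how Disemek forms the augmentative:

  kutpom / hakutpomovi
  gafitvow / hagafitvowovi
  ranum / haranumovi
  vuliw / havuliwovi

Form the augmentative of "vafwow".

Every pair shown (kutpom → hakutpomovi, gafitvow → hagafitvowovi, ranum → haranumovi, …) follows the same rule: add ha- … -ovi around the stem.
So vafwow → havafwowovi.

havafwowovi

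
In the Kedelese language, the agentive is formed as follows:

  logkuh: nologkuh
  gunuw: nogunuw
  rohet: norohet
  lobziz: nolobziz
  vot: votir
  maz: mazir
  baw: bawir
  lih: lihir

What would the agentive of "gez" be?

lobziz and maz both end in -z yet inflect differently (nolobziz, mazir), so the final letter is not what conditions the rule; the number of vowels is.
"gez" has 1 vowel. The stems with 1 vowel (maz → mazir, vot → votir, baw → bawir) add -ir.
The other pattern: stems with 2 vowels add the prefix no-.
So gez → gezir.

gezir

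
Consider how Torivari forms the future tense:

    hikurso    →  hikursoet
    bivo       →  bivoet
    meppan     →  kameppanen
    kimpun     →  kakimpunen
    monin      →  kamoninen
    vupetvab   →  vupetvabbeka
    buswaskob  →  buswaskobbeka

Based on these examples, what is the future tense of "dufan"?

meppan and vupetvab both have last vowel 'a' yet inflect differently (kameppanen, vupetvabbeka), so the last vowel is not what conditions the rule; the final letter is.
"dufan" ends in -n. The stems ending in -n (meppan → kameppanen, kimpun → kakimpunen, monin → kamoninen) add ka- … -en around the stem.
So dufan → kadufanen.

kadufanen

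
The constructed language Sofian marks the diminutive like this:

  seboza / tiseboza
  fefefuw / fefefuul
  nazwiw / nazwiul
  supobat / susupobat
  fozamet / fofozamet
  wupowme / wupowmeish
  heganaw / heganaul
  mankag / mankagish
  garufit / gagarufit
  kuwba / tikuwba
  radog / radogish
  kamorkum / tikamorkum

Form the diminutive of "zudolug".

zudolugish

heganaw and supobat both have last vowel 'a' yet inflect differently (heganaul, susupobat), so the last vowel is not what conditions the rule; the final letter is.
"zudolug" ends in -g. The stems ending in -g (mankag → mankagish, radog → radogish) add -ish.
So zudolug → zudolugish.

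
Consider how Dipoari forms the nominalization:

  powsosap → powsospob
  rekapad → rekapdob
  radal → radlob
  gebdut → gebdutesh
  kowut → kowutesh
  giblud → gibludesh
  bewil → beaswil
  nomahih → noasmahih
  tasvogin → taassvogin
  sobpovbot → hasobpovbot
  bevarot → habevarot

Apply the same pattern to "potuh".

rekapad and giblud both end in -d yet inflect differently (rekapdob, gibludesh), so the final letter is not what conditions the rule; the last vowel is.
"potuh" has last vowel 'u'. The stems whose last vowel is 'u' (gebdut → gebdutesh, kowut → kowutesh, giblud → gibludesh) add -esh.
The other patterns: stems whose last vowel is 'a' delete the last vowel and add -ob; stems whose last vowel is 'i' insert -as- after the first vowel; stems whose last vowel is 'o' add the prefix ha-.
So potuh → potuhesh.

potuhesh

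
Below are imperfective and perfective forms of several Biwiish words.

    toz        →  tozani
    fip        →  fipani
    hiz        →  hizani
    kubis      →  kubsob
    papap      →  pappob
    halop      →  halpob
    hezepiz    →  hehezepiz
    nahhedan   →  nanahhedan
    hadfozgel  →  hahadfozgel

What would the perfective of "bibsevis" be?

"bibsevis" has 3 vowels. The stems with 3 vowels (hezepiz → hehezepiz, nahhedan → nanahhedan, hadfozgel → hahadfozgel) repeat the first consonant+vowel as a prefix.
The other patterns: stems with 1 vowel add -ani; stems with 2 vowels delete the last vowel and add -ob.
So bibsevis → bibibsevis.

bibibsevis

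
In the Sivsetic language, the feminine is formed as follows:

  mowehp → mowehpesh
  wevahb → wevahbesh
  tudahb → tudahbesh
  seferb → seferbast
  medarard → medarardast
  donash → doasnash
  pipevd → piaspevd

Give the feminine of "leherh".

leherhast

wevahb and seferb both end in -b yet inflect differently (wevahbesh, seferbast), so the final letter is not what conditions the rule; the second-to-last letter is.
"leherh" has second-to-last letter 'r'. The stems whose second-to-last letter is 'r' (seferb → seferbast, medarard → medarardast) add -ast.
So leherh → leherhast.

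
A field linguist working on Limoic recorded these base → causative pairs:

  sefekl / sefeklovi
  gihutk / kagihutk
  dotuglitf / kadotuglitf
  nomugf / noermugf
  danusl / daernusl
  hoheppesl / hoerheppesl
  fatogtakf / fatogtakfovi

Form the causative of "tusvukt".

dotuglitf and fatogtakf both end in -f yet inflect differently (kadotuglitf, fatogtakfovi), so the final letter is not what conditions the rule; the second-to-last letter is.
"tusvukt" has second-to-last letter 'k'. The stems whose second-to-last letter is 'k' (sefekl → sefeklovi, fatogtakf → fatogtakfovi) add -ovi.
The other patterns: stems whose second-to-last letter is 't' add the prefix ka-; stems whose second-to-last letter is 'g' or 's' insert -er- after the first vowel.
So tusvukt → tusvuktovi.

tusvuktovi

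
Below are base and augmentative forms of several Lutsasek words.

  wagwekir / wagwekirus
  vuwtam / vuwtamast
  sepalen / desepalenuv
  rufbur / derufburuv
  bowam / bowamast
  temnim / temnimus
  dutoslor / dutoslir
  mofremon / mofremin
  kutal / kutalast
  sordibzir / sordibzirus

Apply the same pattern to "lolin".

dutoslor and wagwekir both end in -r yet inflect differently (dutoslir, wagwekirus), so the final letter is not what conditions the rule; the last vowel is.
"lolin" has last vowel 'i'. The stems whose last vowel is 'i' (wagwekir → wagwekirus, temnim → temnimus, sordibzir → sordibzirus) add -us.
The other patterns: stems whose last vowel is 'o' change the last vowel to 'i'; stems whose last vowel is 'a' add -ast; stems whose last vowel is 'e' or 'u' add de- … -uv around the stem.
So lolin → lolinus.

lolinus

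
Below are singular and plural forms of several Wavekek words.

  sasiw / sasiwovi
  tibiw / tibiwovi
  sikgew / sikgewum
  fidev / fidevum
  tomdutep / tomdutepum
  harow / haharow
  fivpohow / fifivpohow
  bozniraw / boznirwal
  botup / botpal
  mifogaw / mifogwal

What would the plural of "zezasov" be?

zezezasov

sasiw and sikgew both end in -w yet inflect differently (sasiwovi, sikgewum), so the final letter is not what conditions the rule; the last vowel is.
"zezasov" has last vowel 'o'. The stems whose last vowel is 'o' (harow → haharow, fivpohow → fifivpohow) repeat the first consonant+vowel as a prefix.
The other patterns: stems whose last vowel is 'i' add -ovi; stems whose last vowel is 'e' add -um; stems whose last vowel is 'a' or 'u' delete the last vowel and add -al.
So zezasov → zezezasov.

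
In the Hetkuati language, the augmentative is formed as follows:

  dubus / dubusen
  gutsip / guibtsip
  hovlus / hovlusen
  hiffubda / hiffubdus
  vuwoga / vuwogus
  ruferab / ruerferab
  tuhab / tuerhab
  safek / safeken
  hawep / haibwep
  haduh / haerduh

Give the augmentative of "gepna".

gepnus

"gepna" ends in -a. The stems ending in -a (hiffubda → hiffubdus, vuwoga → vuwogus) drop the final letter and add -us.
The other patterns: stems ending in -k or -s add -en; stems ending in -p insert -ib- after the first vowel; stems ending in -b or -h insert -er- after the first vowel.
So gepna → gepnus.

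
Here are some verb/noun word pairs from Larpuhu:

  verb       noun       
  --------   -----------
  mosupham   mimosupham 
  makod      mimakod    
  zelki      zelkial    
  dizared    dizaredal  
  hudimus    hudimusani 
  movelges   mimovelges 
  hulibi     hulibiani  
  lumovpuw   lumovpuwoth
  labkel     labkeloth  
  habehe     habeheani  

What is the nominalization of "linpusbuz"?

hudimus and movelges both end in -s yet inflect differently (hudimusani, mimovelges), so the final letter is not what conditions the rule; the first letter is.
"linpusbuz" begins with l-. The stems beginning with l- (labkel → labkeloth, lumovpuw → lumovpuwoth) add -oth.
The other patterns: stems beginning with h- add -ani; stems beginning with m- add the prefix mi-; stems beginning with d- or z- add -al.
So linpusbuz → linpusbuzoth.

linpusbuzoth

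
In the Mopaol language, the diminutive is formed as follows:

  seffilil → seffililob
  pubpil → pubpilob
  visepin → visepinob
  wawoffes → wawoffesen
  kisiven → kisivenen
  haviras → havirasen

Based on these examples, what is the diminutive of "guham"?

"guham" has last vowel 'a'. The one such stem in the data (haviras → havirasen) adds -en, so the same rule applies.
The other pattern: stems whose last vowel is 'i' add -ob.
So guham → guhamen.

guhamen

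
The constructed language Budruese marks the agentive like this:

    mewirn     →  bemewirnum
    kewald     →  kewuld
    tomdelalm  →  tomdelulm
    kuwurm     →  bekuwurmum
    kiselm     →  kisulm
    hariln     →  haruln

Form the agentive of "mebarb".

bemebarbum

tomdelalm and kuwurm both end in -m yet inflect differently (tomdelulm, bekuwurmum), so the final letter is not what conditions the rule; the second-to-last letter is.
"mebarb" has second-to-last letter 'r'. The stems whose second-to-last letter is 'r' (kuwurm → bekuwurmum, mewirn → bemewirnum) add be- … -um around the stem.
The other pattern: stems whose second-to-last letter is 'l' change the last vowel to 'u'.
So mebarb → bemebarbum.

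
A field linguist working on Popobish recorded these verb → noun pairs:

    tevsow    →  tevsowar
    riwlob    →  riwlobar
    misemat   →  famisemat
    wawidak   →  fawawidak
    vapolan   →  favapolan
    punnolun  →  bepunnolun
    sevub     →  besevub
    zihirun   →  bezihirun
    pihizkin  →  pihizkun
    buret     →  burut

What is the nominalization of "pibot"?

vapolan and punnolun both end in -n yet inflect differently (favapolan, bepunnolun), so the final letter is not what conditions the rule; the last vowel is.
"pibot" has last vowel 'o'. The stems whose last vowel is 'o' (tevsow → tevsowar, riwlob → riwlobar) add -ar.
The other patterns: stems whose last vowel is 'a' add the prefix fa-; stems whose last vowel is 'u' add the prefix be-; stems whose last vowel is 'e' or 'i' change the last vowel to 'u'.
So pibot → pibotar.

pibotar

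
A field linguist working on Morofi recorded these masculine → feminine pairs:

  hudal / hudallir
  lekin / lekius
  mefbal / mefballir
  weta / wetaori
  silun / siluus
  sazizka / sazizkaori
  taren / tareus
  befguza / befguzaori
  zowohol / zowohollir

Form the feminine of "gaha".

gahaori

mefbal and befguza both have last vowel 'a' yet inflect differently (mefballir, befguzaori), so the last vowel is not what conditions the rule; the final letter is.
"gaha" ends in -a. The stems ending in -a (befguza → befguzaori, weta → wetaori, sazizka → sazizkaori) add -ori.
So gaha → gahaori.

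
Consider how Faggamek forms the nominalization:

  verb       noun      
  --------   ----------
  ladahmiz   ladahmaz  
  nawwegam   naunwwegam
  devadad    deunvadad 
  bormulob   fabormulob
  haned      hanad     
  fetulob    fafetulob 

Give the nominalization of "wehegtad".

devadad and haned both end in -d yet inflect differently (deunvadad, hanad), so the final letter is not what conditions the rule; the last vowel is.
"wehegtad" has last vowel 'a'. The stems whose last vowel is 'a' (nawwegam → naunwwegam, devadad → deunvadad) insert -un- after the first vowel.
The other patterns: stems whose last vowel is 'o' add the prefix fa-; stems whose last vowel is 'e' or 'i' change the last vowel to 'a'.
So wehegtad → weunhegtad.

weunhegtad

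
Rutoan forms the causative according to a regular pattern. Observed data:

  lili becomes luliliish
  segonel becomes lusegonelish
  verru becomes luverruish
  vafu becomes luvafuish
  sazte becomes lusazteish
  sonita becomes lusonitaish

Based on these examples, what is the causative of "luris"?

Every pair shown (lili → luliliish, segonel → lusegonelish, verru → luverruish, …) follows the same rule: add lu- … -ish around the stem.
So luris → lulurisish.

lulurisish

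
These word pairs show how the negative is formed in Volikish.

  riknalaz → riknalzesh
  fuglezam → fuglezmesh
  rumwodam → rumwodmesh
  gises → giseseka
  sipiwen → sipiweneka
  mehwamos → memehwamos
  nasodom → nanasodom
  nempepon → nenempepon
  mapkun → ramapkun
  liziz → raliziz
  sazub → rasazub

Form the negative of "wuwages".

wuwageseka

gises and mehwamos both end in -s yet inflect differently (giseseka, memehwamos), so the final letter is not what conditions the rule; the last vowel is.
"wuwages" has last vowel 'e'. The stems whose last vowel is 'e' (gises → giseseka, sipiwen → sipiweneka) add -eka.
The other patterns: stems whose last vowel is 'a' delete the last vowel and add -esh; stems whose last vowel is 'o' repeat the first consonant+vowel as a prefix; stems whose last vowel is 'i' or 'u' add the prefix ra-.
So wuwages → wuwageseka.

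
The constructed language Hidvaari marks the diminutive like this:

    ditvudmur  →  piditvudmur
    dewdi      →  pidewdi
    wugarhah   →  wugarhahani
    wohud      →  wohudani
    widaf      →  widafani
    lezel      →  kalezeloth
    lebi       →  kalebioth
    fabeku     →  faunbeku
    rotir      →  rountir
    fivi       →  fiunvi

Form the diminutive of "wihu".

"wihu" begins with w-. The stems beginning with w- (wugarhah → wugarhahani, wohud → wohudani, widaf → widafani) add -ani.
The other patterns: stems beginning with d- add the prefix pi-; stems beginning with l- add ka- … -oth around the stem; stems beginning with f- or r- insert -un- after the first vowel.
So wihu → wihuani.

wihuani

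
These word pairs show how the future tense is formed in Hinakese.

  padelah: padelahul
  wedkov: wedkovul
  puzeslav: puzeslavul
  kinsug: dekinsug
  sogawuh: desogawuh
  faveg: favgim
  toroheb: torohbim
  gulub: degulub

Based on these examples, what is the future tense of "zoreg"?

zorgim

faveg and kinsug both end in -g yet inflect differently (favgim, dekinsug), so the final letter is not what conditions the rule; the last vowel is.
"zoreg" has last vowel 'e'. The stems whose last vowel is 'e' (faveg → favgim, toroheb → torohbim) delete the last vowel and add -im.
The other patterns: stems whose last vowel is 'u' add the prefix de-; stems whose last vowel is 'a' or 'o' add -ul.
So zoreg → zorgim.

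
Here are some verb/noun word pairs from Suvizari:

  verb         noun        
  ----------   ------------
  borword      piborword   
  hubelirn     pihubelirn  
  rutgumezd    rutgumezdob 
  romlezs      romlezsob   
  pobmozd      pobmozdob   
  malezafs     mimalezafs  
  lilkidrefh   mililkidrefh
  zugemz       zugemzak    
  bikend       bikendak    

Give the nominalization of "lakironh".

"lakironh" has second-to-last letter 'n'. The one such stem in the data (bikend → bikendak) adds -ak, so the same rule applies.
So lakironh → lakironhak.

lakironhak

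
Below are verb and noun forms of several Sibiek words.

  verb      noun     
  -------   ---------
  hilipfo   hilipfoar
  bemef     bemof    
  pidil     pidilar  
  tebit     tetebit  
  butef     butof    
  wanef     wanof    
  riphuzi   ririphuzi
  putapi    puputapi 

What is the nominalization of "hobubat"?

pidil and putapi both have last vowel 'i' yet inflect differently (pidilar, puputapi), so the last vowel is not what conditions the rule; the final letter is.
"hobubat" ends in -t. The one such stem in the data (tebit → tetebit) repeats the first consonant+vowel as a prefix (as do putapi, riphuzi), so the same rule applies.
The other patterns: stems ending in -f change the last vowel to 'o'; stems ending in -l or -o add -ar.
So hobubat → hohobubat.

hohobubat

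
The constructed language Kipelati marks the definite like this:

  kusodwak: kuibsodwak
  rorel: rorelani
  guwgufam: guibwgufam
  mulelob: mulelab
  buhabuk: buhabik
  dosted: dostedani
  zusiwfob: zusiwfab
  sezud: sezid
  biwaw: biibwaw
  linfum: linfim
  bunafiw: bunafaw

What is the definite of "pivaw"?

piibvaw

"pivaw" has last vowel 'a'. The stems whose last vowel is 'a' (guwgufam → guibwgufam, kusodwak → kuibsodwak, biwaw → biibwaw) insert -ib- after the first vowel.
The other patterns: stems whose last vowel is 'e' add -ani; stems whose last vowel is 'u' change the last vowel to 'i'; stems whose last vowel is 'i' or 'o' change the last vowel to 'a'.
So pivaw → piibvaw.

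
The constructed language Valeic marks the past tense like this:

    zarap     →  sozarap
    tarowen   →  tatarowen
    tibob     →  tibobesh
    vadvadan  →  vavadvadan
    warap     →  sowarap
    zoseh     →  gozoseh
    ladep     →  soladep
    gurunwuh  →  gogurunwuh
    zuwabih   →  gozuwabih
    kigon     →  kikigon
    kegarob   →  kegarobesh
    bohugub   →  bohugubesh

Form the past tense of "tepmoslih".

kigon and kegarob both have last vowel 'o' yet inflect differently (kikigon, kegarobesh), so the last vowel is not what conditions the rule; the final letter is.
"tepmoslih" ends in -h. The stems ending in -h (zuwabih → gozuwabih, gurunwuh → gogurunwuh, zoseh → gozoseh) add the prefix go-.
So tepmoslih → gotepmoslih.

gotepmoslih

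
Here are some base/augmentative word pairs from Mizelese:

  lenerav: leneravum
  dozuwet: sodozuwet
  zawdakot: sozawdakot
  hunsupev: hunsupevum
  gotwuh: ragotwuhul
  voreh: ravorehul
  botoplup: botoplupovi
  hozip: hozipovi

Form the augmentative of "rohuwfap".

"rohuwfap" ends in -p. The stems ending in -p (hozip → hozipovi, botoplup → botoplupovi) add -ovi.
The other patterns: stems ending in -t add the prefix so-; stems ending in -v add -um; stems ending in -h add ra- … -ul around the stem.
So rohuwfap → rohuwfapovi.

rohuwfapovi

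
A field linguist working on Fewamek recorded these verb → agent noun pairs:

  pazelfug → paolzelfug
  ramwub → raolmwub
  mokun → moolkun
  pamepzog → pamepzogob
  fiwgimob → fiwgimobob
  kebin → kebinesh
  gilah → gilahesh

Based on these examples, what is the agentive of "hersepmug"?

pazelfug and pamepzog both end in -g yet inflect differently (paolzelfug, pamepzogob), so the final letter is not what conditions the rule; the last vowel is.
"hersepmug" has last vowel 'u'. The stems whose last vowel is 'u' (pazelfug → paolzelfug, ramwub → raolmwub, mokun → moolkun) insert -ol- after the first vowel.
So hersepmug → heolrsepmug.

heolrsepmug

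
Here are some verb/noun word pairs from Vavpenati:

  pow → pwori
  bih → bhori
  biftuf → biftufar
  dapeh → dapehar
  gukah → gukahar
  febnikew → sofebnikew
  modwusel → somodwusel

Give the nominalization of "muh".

mhori

bih and dapeh both end in -h yet inflect differently (bhori, dapehar), so the final letter is not what conditions the rule; the number of vowels is.
"muh" has 1 vowel. The stems with 1 vowel (pow → pwori, bih → bhori) delete the last vowel and add -ori.
So muh → mhori.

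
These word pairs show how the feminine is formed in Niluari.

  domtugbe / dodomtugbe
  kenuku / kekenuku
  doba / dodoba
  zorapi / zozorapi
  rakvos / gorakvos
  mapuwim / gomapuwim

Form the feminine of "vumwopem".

"vumwopem" ends in a consonant. The stems ending in a consonant (rakvos → gorakvos, mapuwim → gomapuwim) add the prefix go-.
So vumwopem → govumwopem.

govumwopem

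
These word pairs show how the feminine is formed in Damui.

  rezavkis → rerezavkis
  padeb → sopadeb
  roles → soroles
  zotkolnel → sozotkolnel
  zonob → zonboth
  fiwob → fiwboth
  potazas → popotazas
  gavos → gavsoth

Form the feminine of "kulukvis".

kukulukvis

gavos and roles both end in -s yet inflect differently (gavsoth, soroles), so the final letter is not what conditions the rule; the last vowel is.
"kulukvis" has last vowel 'i'. The one such stem in the data (rezavkis → rerezavkis) repeats the first consonant+vowel as a prefix (as does potazas), so the same rule applies.
The other patterns: stems whose last vowel is 'o' delete the last vowel and add -oth; stems whose last vowel is 'e' add the prefix so-.
So kulukvis → kukulukvis.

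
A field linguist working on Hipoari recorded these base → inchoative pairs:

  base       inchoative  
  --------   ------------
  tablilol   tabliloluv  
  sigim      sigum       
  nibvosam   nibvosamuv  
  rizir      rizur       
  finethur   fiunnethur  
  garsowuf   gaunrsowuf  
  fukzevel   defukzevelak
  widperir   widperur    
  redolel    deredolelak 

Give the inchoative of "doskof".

"doskof" has last vowel 'o'. The one such stem in the data (tablilol → tabliloluv) adds -uv, so the same rule applies.
So doskof → doskofuv.

doskofuv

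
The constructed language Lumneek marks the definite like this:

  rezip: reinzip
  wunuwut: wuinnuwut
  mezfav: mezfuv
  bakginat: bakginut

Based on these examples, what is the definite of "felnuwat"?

felnuwut

bakginat and wunuwut both end in -t yet inflect differently (bakginut, wuinnuwut), so the final letter is not what conditions the rule; the last vowel is.
"felnuwat" has last vowel 'a'. The stems whose last vowel is 'a' (bakginat → bakginut, mezfav → mezfuv) change the last vowel to 'u'.
The other pattern: stems whose last vowel is 'i' or 'u' insert -in- after the first vowel.
So felnuwat → felnuwut.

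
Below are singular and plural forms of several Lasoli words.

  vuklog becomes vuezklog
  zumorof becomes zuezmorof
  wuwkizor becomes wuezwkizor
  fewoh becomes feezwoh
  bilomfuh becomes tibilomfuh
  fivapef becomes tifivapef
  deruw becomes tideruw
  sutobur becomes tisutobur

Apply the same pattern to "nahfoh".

fewoh and bilomfuh both end in -h yet inflect differently (feezwoh, tibilomfuh), so the final letter is not what conditions the rule; the last vowel is.
"nahfoh" has last vowel 'o'. The stems whose last vowel is 'o' (vuklog → vuezklog, zumorof → zuezmorof, wuwkizor → wuezwkizor) insert -ez- after the first vowel.
So nahfoh → naezhfoh.

naezhfoh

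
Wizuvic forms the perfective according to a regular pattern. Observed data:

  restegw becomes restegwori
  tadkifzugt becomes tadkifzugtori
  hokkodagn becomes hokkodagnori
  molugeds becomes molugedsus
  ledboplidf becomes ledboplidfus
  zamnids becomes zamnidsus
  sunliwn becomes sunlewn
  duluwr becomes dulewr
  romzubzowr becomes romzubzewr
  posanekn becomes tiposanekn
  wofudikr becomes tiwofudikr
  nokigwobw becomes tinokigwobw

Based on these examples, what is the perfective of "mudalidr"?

mudalidrus

hokkodagn and sunliwn both end in -n yet inflect differently (hokkodagnori, sunlewn), so the final letter is not what conditions the rule; the second-to-last letter is.
"mudalidr" has second-to-last letter 'd'. The stems whose second-to-last letter is 'd' (molugeds → molugedsus, ledboplidf → ledboplidfus, zamnids → zamnidsus) add -us.
The other patterns: stems whose second-to-last letter is 'g' add -ori; stems whose second-to-last letter is 'w' change the last vowel to 'e'; stems whose second-to-last letter is 'b' or 'k' add the prefix ti-.
So mudalidr → mudalidrus.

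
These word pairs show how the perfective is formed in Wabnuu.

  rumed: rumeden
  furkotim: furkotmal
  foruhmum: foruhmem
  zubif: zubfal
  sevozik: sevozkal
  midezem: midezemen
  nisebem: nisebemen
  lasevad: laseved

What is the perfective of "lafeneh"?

"lafeneh" has last vowel 'e'. The stems whose last vowel is 'e' (midezem → midezemen, rumed → rumeden, nisebem → nisebemen) add -en.
So lafeneh → lafenehen.

lafenehen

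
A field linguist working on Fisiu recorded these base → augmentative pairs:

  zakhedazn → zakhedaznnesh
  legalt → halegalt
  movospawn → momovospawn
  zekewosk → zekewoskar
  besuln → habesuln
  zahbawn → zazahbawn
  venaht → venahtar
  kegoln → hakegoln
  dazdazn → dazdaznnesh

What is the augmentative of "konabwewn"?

"konabwewn" has second-to-last letter 'w'. The stems whose second-to-last letter is 'w' (movospawn → momovospawn, zahbawn → zazahbawn) repeat the first consonant+vowel as a prefix.
So konabwewn → kokonabwewn.

kokonabwewn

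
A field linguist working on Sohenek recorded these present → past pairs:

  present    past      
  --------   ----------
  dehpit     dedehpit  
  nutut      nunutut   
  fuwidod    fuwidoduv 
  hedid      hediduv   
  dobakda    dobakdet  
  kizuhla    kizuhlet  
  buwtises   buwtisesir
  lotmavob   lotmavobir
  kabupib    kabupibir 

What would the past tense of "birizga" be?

"birizga" ends in -a. The stems ending in -a (dobakda → dobakdet, kizuhla → kizuhlet) drop the final letter and add -et.
The other patterns: stems ending in -t repeat the first consonant+vowel as a prefix; stems ending in -d add -uv; stems ending in -b or -s add -ir.
So birizga → birizget.

birizget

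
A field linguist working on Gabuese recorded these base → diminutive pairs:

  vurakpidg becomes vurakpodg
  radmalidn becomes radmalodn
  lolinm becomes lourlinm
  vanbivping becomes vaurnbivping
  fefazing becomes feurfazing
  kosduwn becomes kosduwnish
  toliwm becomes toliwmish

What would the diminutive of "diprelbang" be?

diurprelbang

vurakpidg and vanbivping both end in -g yet inflect differently (vurakpodg, vaurnbivping), so the final letter is not what conditions the rule; the second-to-last letter is.
"diprelbang" has second-to-last letter 'n'. The stems whose second-to-last letter is 'n' (lolinm → lourlinm, vanbivping → vaurnbivping, fefazing → feurfazing) insert -ur- after the first vowel.
So diprelbang → diurprelbang.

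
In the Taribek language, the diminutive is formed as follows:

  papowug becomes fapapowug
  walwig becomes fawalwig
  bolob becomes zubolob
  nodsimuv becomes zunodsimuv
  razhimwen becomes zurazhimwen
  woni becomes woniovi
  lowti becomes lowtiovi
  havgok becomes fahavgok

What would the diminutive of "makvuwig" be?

famakvuwig

lowti and walwig both have last vowel 'i' yet inflect differently (lowtiovi, fawalwig), so the last vowel is not what conditions the rule; the final letter is.
"makvuwig" ends in -g. The stems ending in -g (walwig → fawalwig, papowug → fapapowug) add the prefix fa-.
The other patterns: stems ending in -i add -ovi; stems ending in -b, -n or -v add the prefix zu-.
So makvuwig → famakvuwig.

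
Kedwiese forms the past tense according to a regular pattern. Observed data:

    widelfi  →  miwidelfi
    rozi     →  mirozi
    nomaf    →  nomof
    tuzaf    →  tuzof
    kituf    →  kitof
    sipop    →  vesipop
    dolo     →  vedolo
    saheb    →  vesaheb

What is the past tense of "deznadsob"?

rozi and nomaf both have 2 vowels yet inflect differently (mirozi, nomof), so the number of vowels is not what conditions the rule; the final letter is.
"deznadsob" ends in -b. The one such stem in the data (saheb → vesaheb) adds the prefix ve-, so the same rule applies.
The other patterns: stems ending in -i add the prefix mi-; stems ending in -f change the last vowel to 'o'.
So deznadsob → vedeznadsob.

vedeznadsob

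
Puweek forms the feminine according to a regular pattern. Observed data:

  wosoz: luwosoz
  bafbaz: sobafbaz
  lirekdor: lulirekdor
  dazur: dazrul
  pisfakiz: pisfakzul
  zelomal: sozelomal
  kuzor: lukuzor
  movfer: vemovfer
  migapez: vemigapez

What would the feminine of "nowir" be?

bafbaz and pisfakiz both end in -z yet inflect differently (sobafbaz, pisfakzul), so the final letter is not what conditions the rule; the last vowel is.
"nowir" has last vowel 'i'. The one such stem in the data (pisfakiz → pisfakzul) deletes the last vowel and adds -ul (as does dazur), so the same rule applies.
So nowir → nowrul.

nowrul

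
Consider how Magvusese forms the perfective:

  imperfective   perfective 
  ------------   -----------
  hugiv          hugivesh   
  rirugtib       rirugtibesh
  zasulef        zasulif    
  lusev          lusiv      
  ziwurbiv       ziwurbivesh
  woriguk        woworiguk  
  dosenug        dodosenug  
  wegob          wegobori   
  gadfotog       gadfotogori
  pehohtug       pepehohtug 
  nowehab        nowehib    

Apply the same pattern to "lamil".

lamilesh

wegob and nowehab both end in -b yet inflect differently (wegobori, nowehib), so the final letter is not what conditions the rule; the last vowel is.
"lamil" has last vowel 'i'. The stems whose last vowel is 'i' (hugiv → hugivesh, ziwurbiv → ziwurbivesh, rirugtib → rirugtibesh) add -esh.
The other patterns: stems whose last vowel is 'o' add -ori; stems whose last vowel is 'a' or 'e' change the last vowel to 'i'; stems whose last vowel is 'u' repeat the first consonant+vowel as a prefix.
So lamil → lamilesh.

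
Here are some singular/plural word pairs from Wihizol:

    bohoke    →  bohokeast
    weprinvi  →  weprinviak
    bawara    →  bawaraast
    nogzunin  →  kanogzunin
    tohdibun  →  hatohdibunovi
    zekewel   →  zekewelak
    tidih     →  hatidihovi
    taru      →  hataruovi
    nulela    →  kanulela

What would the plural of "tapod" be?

hatapodovi

bawara and nulela both end in -a yet inflect differently (bawaraast, kanulela), so the final letter is not what conditions the rule; the first letter is.
"tapod" begins with t-. The stems beginning with t- (tidih → hatidihovi, tohdibun → hatohdibunovi, taru → hataruovi) add ha- … -ovi around the stem.
So tapod → hatapodovi.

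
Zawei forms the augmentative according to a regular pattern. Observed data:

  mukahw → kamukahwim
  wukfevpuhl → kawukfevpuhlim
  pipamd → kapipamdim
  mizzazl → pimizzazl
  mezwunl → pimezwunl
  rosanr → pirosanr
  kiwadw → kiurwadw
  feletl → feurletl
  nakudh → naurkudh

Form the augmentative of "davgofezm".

pidavgofezm

wukfevpuhl and mizzazl both end in -l yet inflect differently (kawukfevpuhlim, pimizzazl), so the final letter is not what conditions the rule; the second-to-last letter is.
"davgofezm" has second-to-last letter 'z'. The one such stem in the data (mizzazl → pimizzazl) adds the prefix pi-, so the same rule applies.
So davgofezm → pidavgofezm.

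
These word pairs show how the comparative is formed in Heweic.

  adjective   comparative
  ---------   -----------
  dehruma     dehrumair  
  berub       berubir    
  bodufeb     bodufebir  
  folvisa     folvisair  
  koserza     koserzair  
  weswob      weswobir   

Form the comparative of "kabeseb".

Every pair shown (dehruma → dehrumair, berub → berubir, bodufeb → bodufebir, …) follows the same rule: add -ir.
So kabeseb → kabesebir.

kabesebir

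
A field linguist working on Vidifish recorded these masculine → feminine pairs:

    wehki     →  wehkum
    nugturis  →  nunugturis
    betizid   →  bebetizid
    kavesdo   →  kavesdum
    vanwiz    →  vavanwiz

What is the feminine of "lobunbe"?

wehki and betizid both have last vowel 'i' yet inflect differently (wehkum, bebetizid), so the last vowel is not what conditions the rule; whether the stem ends in a vowel or a consonant is.
"lobunbe" ends in a vowel. The stems ending in a vowel (wehki → wehkum, kavesdo → kavesdum) drop the final letter and add -um.
The other pattern: stems ending in a consonant repeat the first consonant+vowel as a prefix.
So lobunbe → lobunbum.

lobunbum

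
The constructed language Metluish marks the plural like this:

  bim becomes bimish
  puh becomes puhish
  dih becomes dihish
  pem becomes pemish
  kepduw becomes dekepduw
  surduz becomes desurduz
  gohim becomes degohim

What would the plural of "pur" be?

bim and gohim both end in -m yet inflect differently (bimish, degohim), so the final letter is not what conditions the rule; the number of vowels is.
"pur" has 1 vowel. The stems with 1 vowel (bim → bimish, puh → puhish, dih → dihish) add -ish.
So pur → purish.

purish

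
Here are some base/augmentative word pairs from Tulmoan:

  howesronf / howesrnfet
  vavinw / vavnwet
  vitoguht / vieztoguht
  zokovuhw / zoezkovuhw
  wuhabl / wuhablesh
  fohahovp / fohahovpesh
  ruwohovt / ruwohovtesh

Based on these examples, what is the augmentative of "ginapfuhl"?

gieznapfuhl

vavinw and zokovuhw both end in -w yet inflect differently (vavnwet, zoezkovuhw), so the final letter is not what conditions the rule; the second-to-last letter is.
"ginapfuhl" has second-to-last letter 'h'. The stems whose second-to-last letter is 'h' (vitoguht → vieztoguht, zokovuhw → zoezkovuhw) insert -ez- after the first vowel.
So ginapfuhl → gieznapfuhl.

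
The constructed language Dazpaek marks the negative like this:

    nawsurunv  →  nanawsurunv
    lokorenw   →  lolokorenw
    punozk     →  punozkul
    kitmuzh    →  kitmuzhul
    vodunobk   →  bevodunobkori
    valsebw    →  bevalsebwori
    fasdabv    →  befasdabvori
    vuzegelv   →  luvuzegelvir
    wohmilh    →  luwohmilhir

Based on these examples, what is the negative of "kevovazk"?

"kevovazk" has second-to-last letter 'z'. The stems whose second-to-last letter is 'z' (punozk → punozkul, kitmuzh → kitmuzhul) add -ul.
The other patterns: stems whose second-to-last letter is 'n' repeat the first consonant+vowel as a prefix; stems whose second-to-last letter is 'b' add be- … -ori around the stem; stems whose second-to-last letter is 'l' add lu- … -ir around the stem.
So kevovazk → kevovazkul.

kevovazkul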